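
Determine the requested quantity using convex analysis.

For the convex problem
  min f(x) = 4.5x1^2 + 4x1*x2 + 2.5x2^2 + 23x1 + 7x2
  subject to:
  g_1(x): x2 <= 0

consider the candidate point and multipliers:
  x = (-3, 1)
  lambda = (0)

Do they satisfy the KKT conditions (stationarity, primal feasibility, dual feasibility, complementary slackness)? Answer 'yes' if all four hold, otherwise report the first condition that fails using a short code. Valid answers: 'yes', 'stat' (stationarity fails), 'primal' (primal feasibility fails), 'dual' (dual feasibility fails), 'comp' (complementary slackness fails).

Gradient of f: grad f(x) = Q x + c = (0, 0)
Constraint values g_i(x) = a_i^T x - b_i:
  g_1((-3, 1)) = 1
Stationarity residual: grad f(x) + sum_i lambda_i a_i = (0, 0)
  -> stationarity OK
Primal feasibility (all g_i <= 0): FAILS
Dual feasibility (all lambda_i >= 0): OK
Complementary slackness (lambda_i * g_i(x) = 0 for all i): OK

Verdict: the first failing condition is primal_feasibility -> primal.

primal


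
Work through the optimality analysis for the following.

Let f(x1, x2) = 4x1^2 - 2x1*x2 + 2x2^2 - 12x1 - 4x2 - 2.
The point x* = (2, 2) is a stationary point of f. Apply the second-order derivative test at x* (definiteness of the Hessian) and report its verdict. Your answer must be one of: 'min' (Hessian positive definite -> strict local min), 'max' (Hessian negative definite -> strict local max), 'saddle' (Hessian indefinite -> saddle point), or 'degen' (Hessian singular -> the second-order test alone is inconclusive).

Compute the Hessian H = grad^2 f:
  H = [[8, -2], [-2, 4]]
Verify stationarity: grad f(x*) = H x* + g = (0, 0).
Eigenvalues of H: 3.1716, 8.8284.
Both eigenvalues > 0, so H is positive definite -> x* is a strict local min.

min


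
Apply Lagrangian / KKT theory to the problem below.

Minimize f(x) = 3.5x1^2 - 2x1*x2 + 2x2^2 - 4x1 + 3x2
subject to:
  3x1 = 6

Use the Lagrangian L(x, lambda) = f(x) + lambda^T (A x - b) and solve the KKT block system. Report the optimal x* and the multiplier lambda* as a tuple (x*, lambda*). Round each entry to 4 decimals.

Form the Lagrangian:
  L(x, lambda) = (1/2) x^T Q x + c^T x + lambda^T (A x - b)
Stationarity (grad_x L = 0): Q x + c + A^T lambda = 0.
Primal feasibility: A x = b.

This gives the KKT block system:
  [ Q   A^T ] [ x     ]   [-c ]
  [ A    0  ] [ lambda ] = [ b ]

Solving the linear system:
  x*      = (2, 0.25)
  lambda* = (-3.1667)
  f(x*)   = 5.875

x* = (2, 0.25), lambda* = (-3.1667)


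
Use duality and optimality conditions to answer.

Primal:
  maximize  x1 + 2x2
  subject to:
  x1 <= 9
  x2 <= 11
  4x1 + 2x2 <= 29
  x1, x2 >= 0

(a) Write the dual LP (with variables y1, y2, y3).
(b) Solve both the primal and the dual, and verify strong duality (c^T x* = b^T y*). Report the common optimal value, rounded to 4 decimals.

The standard primal-dual pair for 'max c^T x s.t. A x <= b, x >= 0' is:
  Dual:  min b^T y  s.t.  A^T y >= c,  y >= 0.

So the dual LP is:
  minimize  9y1 + 11y2 + 29y3
  subject to:
    y1 + 4y3 >= 1
    y2 + 2y3 >= 2
    y1, y2, y3 >= 0

Solving the primal: x* = (1.75, 11).
  primal value c^T x* = 23.75.
Solving the dual: y* = (0, 1.5, 0.25).
  dual value b^T y* = 23.75.
Strong duality: c^T x* = b^T y*. Confirmed.

23.75


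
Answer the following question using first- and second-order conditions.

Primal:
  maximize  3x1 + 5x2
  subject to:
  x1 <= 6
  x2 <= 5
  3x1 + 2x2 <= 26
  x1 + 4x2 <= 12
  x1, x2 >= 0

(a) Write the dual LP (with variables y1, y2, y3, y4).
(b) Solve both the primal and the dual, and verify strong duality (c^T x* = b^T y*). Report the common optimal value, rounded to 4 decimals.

The standard primal-dual pair for 'max c^T x s.t. A x <= b, x >= 0' is:
  Dual:  min b^T y  s.t.  A^T y >= c,  y >= 0.

So the dual LP is:
  minimize  6y1 + 5y2 + 26y3 + 12y4
  subject to:
    y1 + 3y3 + y4 >= 3
    y2 + 2y3 + 4y4 >= 5
    y1, y2, y3, y4 >= 0

Solving the primal: x* = (6, 1.5).
  primal value c^T x* = 25.5.
Solving the dual: y* = (1.75, 0, 0, 1.25).
  dual value b^T y* = 25.5.
Strong duality: c^T x* = b^T y*. Confirmed.

25.5


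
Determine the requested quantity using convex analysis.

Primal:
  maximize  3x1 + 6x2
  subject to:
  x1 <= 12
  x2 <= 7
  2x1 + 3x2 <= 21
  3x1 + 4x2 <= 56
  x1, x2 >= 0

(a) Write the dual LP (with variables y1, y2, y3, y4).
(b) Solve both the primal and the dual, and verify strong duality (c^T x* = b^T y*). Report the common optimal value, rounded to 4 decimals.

The standard primal-dual pair for 'max c^T x s.t. A x <= b, x >= 0' is:
  Dual:  min b^T y  s.t.  A^T y >= c,  y >= 0.

So the dual LP is:
  minimize  12y1 + 7y2 + 21y3 + 56y4
  subject to:
    y1 + 2y3 + 3y4 >= 3
    y2 + 3y3 + 4y4 >= 6
    y1, y2, y3, y4 >= 0

Solving the primal: x* = (0, 7).
  primal value c^T x* = 42.
Solving the dual: y* = (0, 1.5, 1.5, 0).
  dual value b^T y* = 42.
Strong duality: c^T x* = b^T y*. Confirmed.

42


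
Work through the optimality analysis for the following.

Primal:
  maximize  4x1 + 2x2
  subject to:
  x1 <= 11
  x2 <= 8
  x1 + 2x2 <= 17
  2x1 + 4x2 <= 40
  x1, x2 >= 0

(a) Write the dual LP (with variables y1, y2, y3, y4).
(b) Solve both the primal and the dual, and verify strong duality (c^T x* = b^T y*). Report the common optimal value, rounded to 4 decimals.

The standard primal-dual pair for 'max c^T x s.t. A x <= b, x >= 0' is:
  Dual:  min b^T y  s.t.  A^T y >= c,  y >= 0.

So the dual LP is:
  minimize  11y1 + 8y2 + 17y3 + 40y4
  subject to:
    y1 + y3 + 2y4 >= 4
    y2 + 2y3 + 4y4 >= 2
    y1, y2, y3, y4 >= 0

Solving the primal: x* = (11, 3).
  primal value c^T x* = 50.
Solving the dual: y* = (3, 0, 1, 0).
  dual value b^T y* = 50.
Strong duality: c^T x* = b^T y*. Confirmed.

50


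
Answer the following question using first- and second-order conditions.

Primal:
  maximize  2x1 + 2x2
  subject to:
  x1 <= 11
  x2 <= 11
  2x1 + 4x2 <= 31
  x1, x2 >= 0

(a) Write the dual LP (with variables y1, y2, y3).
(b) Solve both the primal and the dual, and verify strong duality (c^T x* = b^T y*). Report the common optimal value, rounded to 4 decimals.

The standard primal-dual pair for 'max c^T x s.t. A x <= b, x >= 0' is:
  Dual:  min b^T y  s.t.  A^T y >= c,  y >= 0.

So the dual LP is:
  minimize  11y1 + 11y2 + 31y3
  subject to:
    y1 + 2y3 >= 2
    y2 + 4y3 >= 2
    y1, y2, y3 >= 0

Solving the primal: x* = (11, 2.25).
  primal value c^T x* = 26.5.
Solving the dual: y* = (1, 0, 0.5).
  dual value b^T y* = 26.5.
Strong duality: c^T x* = b^T y*. Confirmed.

26.5


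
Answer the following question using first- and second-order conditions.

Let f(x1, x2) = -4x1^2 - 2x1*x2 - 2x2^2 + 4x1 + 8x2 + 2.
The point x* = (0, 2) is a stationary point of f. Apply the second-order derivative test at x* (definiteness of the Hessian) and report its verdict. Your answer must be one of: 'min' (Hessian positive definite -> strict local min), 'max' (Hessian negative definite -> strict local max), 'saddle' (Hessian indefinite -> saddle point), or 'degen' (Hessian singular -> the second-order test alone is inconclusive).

Compute the Hessian H = grad^2 f:
  H = [[-8, -2], [-2, -4]]
Verify stationarity: grad f(x*) = H x* + g = (0, 0).
Eigenvalues of H: -8.8284, -3.1716.
Both eigenvalues < 0, so H is negative definite -> x* is a strict local max.

max


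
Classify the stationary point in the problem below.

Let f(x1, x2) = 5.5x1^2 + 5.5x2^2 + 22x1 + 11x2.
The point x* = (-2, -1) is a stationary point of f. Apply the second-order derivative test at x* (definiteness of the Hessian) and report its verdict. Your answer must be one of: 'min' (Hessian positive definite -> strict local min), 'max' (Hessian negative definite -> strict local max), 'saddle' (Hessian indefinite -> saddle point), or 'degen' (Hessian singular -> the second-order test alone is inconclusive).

Compute the Hessian H = grad^2 f:
  H = [[11, 0], [0, 11]]
Verify stationarity: grad f(x*) = H x* + g = (0, 0).
Eigenvalues of H: 11, 11.
Both eigenvalues > 0, so H is positive definite -> x* is a strict local min.

min


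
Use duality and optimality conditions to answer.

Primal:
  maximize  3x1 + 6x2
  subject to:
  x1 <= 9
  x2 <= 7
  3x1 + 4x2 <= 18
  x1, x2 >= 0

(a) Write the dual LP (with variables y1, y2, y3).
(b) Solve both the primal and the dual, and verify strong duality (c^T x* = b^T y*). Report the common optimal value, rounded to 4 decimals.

The standard primal-dual pair for 'max c^T x s.t. A x <= b, x >= 0' is:
  Dual:  min b^T y  s.t.  A^T y >= c,  y >= 0.

So the dual LP is:
  minimize  9y1 + 7y2 + 18y3
  subject to:
    y1 + 3y3 >= 3
    y2 + 4y3 >= 6
    y1, y2, y3 >= 0

Solving the primal: x* = (0, 4.5).
  primal value c^T x* = 27.
Solving the dual: y* = (0, 0, 1.5).
  dual value b^T y* = 27.
Strong duality: c^T x* = b^T y*. Confirmed.

27


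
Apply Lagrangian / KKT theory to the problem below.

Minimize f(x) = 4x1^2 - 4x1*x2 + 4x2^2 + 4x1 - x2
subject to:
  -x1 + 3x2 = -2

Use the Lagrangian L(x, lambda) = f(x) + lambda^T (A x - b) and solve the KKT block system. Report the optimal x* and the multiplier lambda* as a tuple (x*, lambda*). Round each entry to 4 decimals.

Form the Lagrangian:
  L(x, lambda) = (1/2) x^T Q x + c^T x + lambda^T (A x - b)
Stationarity (grad_x L = 0): Q x + c + A^T lambda = 0.
Primal feasibility: A x = b.

This gives the KKT block system:
  [ Q   A^T ] [ x     ]   [-c ]
  [ A    0  ] [ lambda ] = [ b ]

Solving the linear system:
  x*      = (-0.7321, -0.9107)
  lambda* = (1.7857)
  f(x*)   = 0.7768

x* = (-0.7321, -0.9107), lambda* = (1.7857)


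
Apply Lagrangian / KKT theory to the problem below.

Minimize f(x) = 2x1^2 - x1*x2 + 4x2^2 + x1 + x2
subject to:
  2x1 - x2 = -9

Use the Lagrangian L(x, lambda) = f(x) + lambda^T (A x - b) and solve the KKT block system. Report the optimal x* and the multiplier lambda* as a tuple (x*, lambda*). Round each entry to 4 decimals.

Form the Lagrangian:
  L(x, lambda) = (1/2) x^T Q x + c^T x + lambda^T (A x - b)
Stationarity (grad_x L = 0): Q x + c + A^T lambda = 0.
Primal feasibility: A x = b.

This gives the KKT block system:
  [ Q   A^T ] [ x     ]   [-c ]
  [ A    0  ] [ lambda ] = [ b ]

Solving the linear system:
  x*      = (-4.3125, 0.375)
  lambda* = (8.3125)
  f(x*)   = 35.4375

x* = (-4.3125, 0.375), lambda* = (8.3125)


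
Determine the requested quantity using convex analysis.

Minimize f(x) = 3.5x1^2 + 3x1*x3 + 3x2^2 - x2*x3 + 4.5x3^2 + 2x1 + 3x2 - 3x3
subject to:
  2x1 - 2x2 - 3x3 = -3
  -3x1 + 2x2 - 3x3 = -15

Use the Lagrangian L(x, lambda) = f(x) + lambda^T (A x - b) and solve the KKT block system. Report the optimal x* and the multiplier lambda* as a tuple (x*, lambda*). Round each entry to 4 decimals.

Form the Lagrangian:
  L(x, lambda) = (1/2) x^T Q x + c^T x + lambda^T (A x - b)
Stationarity (grad_x L = 0): Q x + c + A^T lambda = 0.
Primal feasibility: A x = b.

This gives the KKT block system:
  [ Q   A^T ] [ x     ]   [-c ]
  [ A    0  ] [ lambda ] = [ b ]

Solving the linear system:
  x*      = (0.9974, -1.7532, 2.8338)
  lambda* = (1.9532, 7.1299)
  f(x*)   = 50.5208

x* = (0.9974, -1.7532, 2.8338), lambda* = (1.9532, 7.1299)


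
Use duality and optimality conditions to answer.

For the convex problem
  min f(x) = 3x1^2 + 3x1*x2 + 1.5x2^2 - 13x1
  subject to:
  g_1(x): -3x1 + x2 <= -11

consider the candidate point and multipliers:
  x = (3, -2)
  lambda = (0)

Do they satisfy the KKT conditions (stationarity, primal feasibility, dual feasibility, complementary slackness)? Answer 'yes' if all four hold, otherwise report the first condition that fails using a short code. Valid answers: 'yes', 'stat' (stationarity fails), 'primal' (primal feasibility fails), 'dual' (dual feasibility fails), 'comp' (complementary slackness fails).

Gradient of f: grad f(x) = Q x + c = (-1, 3)
Constraint values g_i(x) = a_i^T x - b_i:
  g_1((3, -2)) = 0
Stationarity residual: grad f(x) + sum_i lambda_i a_i = (-1, 3)
  -> stationarity FAILS
Primal feasibility (all g_i <= 0): OK
Dual feasibility (all lambda_i >= 0): OK
Complementary slackness (lambda_i * g_i(x) = 0 for all i): OK

Verdict: the first failing condition is stationarity -> stat.

stat


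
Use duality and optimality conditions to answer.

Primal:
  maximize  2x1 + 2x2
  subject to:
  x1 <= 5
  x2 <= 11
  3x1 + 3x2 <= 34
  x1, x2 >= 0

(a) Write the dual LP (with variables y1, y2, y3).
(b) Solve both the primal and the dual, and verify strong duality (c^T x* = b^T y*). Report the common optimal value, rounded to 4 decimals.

The standard primal-dual pair for 'max c^T x s.t. A x <= b, x >= 0' is:
  Dual:  min b^T y  s.t.  A^T y >= c,  y >= 0.

So the dual LP is:
  minimize  5y1 + 11y2 + 34y3
  subject to:
    y1 + 3y3 >= 2
    y2 + 3y3 >= 2
    y1, y2, y3 >= 0

Solving the primal: x* = (0.3333, 11).
  primal value c^T x* = 22.6667.
Solving the dual: y* = (0, 0, 0.6667).
  dual value b^T y* = 22.6667.
Strong duality: c^T x* = b^T y*. Confirmed.

22.6667


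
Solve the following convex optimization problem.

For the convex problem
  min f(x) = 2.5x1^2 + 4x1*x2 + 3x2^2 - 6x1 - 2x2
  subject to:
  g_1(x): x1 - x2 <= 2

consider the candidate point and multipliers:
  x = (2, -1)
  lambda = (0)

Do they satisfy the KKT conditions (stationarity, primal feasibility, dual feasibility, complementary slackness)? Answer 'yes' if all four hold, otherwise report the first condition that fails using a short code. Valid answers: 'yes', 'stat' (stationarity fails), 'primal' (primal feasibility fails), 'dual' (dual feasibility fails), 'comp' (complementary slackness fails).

Gradient of f: grad f(x) = Q x + c = (0, 0)
Constraint values g_i(x) = a_i^T x - b_i:
  g_1((2, -1)) = 1
Stationarity residual: grad f(x) + sum_i lambda_i a_i = (0, 0)
  -> stationarity OK
Primal feasibility (all g_i <= 0): FAILS
Dual feasibility (all lambda_i >= 0): OK
Complementary slackness (lambda_i * g_i(x) = 0 for all i): OK

Verdict: the first failing condition is primal_feasibility -> primal.

primal


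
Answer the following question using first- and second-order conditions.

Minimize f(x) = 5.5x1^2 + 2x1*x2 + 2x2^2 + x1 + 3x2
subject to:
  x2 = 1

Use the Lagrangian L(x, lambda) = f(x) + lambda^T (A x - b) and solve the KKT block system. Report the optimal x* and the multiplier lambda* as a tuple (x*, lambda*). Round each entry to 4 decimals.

Form the Lagrangian:
  L(x, lambda) = (1/2) x^T Q x + c^T x + lambda^T (A x - b)
Stationarity (grad_x L = 0): Q x + c + A^T lambda = 0.
Primal feasibility: A x = b.

This gives the KKT block system:
  [ Q   A^T ] [ x     ]   [-c ]
  [ A    0  ] [ lambda ] = [ b ]

Solving the linear system:
  x*      = (-0.2727, 1)
  lambda* = (-6.4545)
  f(x*)   = 4.5909

x* = (-0.2727, 1), lambda* = (-6.4545)


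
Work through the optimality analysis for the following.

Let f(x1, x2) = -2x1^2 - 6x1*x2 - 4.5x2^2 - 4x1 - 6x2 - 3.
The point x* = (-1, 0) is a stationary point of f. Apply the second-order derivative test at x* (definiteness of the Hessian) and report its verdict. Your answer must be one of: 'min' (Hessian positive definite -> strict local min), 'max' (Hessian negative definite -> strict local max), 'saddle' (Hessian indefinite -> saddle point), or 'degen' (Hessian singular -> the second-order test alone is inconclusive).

Compute the Hessian H = grad^2 f:
  H = [[-4, -6], [-6, -9]]
Verify stationarity: grad f(x*) = H x* + g = (0, 0).
Eigenvalues of H: -13, 0.
H has a zero eigenvalue (singular; negative semidefinite but not definite), so H is neither positive definite, negative definite, nor indefinite. The second-order test alone is inconclusive -> degen.
(Indeed, f is constant along the null direction of H through x*, so x* is not a strict local extremum.)

degen


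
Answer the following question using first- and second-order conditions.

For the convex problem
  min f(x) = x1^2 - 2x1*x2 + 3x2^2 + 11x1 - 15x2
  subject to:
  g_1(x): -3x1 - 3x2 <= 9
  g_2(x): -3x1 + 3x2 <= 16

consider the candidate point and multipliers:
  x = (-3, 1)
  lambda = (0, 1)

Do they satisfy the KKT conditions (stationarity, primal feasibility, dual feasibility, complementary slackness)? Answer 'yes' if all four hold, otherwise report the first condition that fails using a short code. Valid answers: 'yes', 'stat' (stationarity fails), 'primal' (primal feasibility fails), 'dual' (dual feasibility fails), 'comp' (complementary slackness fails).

Gradient of f: grad f(x) = Q x + c = (3, -3)
Constraint values g_i(x) = a_i^T x - b_i:
  g_1((-3, 1)) = -3
  g_2((-3, 1)) = -4
Stationarity residual: grad f(x) + sum_i lambda_i a_i = (0, 0)
  -> stationarity OK
Primal feasibility (all g_i <= 0): OK
Dual feasibility (all lambda_i >= 0): OK
Complementary slackness (lambda_i * g_i(x) = 0 for all i): FAILS

Verdict: the first failing condition is complementary_slackness -> comp.

comp


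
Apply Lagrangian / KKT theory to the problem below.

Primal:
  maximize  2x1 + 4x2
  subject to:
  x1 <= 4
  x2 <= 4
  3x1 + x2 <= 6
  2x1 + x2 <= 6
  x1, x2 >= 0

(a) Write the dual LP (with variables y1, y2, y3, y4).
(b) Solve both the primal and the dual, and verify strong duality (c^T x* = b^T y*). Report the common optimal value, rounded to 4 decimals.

The standard primal-dual pair for 'max c^T x s.t. A x <= b, x >= 0' is:
  Dual:  min b^T y  s.t.  A^T y >= c,  y >= 0.

So the dual LP is:
  minimize  4y1 + 4y2 + 6y3 + 6y4
  subject to:
    y1 + 3y3 + 2y4 >= 2
    y2 + y3 + y4 >= 4
    y1, y2, y3, y4 >= 0

Solving the primal: x* = (0.6667, 4).
  primal value c^T x* = 17.3333.
Solving the dual: y* = (0, 3.3333, 0.6667, 0).
  dual value b^T y* = 17.3333.
Strong duality: c^T x* = b^T y*. Confirmed.

17.3333


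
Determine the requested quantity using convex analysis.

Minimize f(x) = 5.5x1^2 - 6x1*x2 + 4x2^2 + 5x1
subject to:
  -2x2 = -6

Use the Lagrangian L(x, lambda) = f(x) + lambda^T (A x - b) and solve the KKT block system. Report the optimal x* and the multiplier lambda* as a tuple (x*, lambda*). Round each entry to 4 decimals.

Form the Lagrangian:
  L(x, lambda) = (1/2) x^T Q x + c^T x + lambda^T (A x - b)
Stationarity (grad_x L = 0): Q x + c + A^T lambda = 0.
Primal feasibility: A x = b.

This gives the KKT block system:
  [ Q   A^T ] [ x     ]   [-c ]
  [ A    0  ] [ lambda ] = [ b ]

Solving the linear system:
  x*      = (1.1818, 3)
  lambda* = (8.4545)
  f(x*)   = 28.3182

x* = (1.1818, 3), lambda* = (8.4545)


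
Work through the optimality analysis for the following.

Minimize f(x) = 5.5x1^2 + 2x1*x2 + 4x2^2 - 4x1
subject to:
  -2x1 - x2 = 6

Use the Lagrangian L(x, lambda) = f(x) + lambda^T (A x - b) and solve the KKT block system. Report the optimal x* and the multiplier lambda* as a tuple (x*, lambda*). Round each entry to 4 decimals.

Form the Lagrangian:
  L(x, lambda) = (1/2) x^T Q x + c^T x + lambda^T (A x - b)
Stationarity (grad_x L = 0): Q x + c + A^T lambda = 0.
Primal feasibility: A x = b.

This gives the KKT block system:
  [ Q   A^T ] [ x     ]   [-c ]
  [ A    0  ] [ lambda ] = [ b ]

Solving the linear system:
  x*      = (-2.2857, -1.4286)
  lambda* = (-16)
  f(x*)   = 52.5714

x* = (-2.2857, -1.4286), lambda* = (-16)


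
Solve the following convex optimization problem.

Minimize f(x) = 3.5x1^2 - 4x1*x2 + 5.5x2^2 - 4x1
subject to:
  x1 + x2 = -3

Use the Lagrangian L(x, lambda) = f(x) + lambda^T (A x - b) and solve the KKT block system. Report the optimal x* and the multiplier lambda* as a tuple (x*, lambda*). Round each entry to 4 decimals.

Form the Lagrangian:
  L(x, lambda) = (1/2) x^T Q x + c^T x + lambda^T (A x - b)
Stationarity (grad_x L = 0): Q x + c + A^T lambda = 0.
Primal feasibility: A x = b.

This gives the KKT block system:
  [ Q   A^T ] [ x     ]   [-c ]
  [ A    0  ] [ lambda ] = [ b ]

Solving the linear system:
  x*      = (-1.5769, -1.4231)
  lambda* = (9.3462)
  f(x*)   = 17.1731

x* = (-1.5769, -1.4231), lambda* = (9.3462)


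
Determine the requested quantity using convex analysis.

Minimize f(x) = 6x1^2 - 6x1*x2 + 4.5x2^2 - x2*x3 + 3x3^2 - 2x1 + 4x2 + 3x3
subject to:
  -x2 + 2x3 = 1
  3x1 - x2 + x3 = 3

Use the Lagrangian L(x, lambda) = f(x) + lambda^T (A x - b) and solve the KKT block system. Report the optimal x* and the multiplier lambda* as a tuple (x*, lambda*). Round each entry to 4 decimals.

Form the Lagrangian:
  L(x, lambda) = (1/2) x^T Q x + c^T x + lambda^T (A x - b)
Stationarity (grad_x L = 0): Q x + c + A^T lambda = 0.
Primal feasibility: A x = b.

This gives the KKT block system:
  [ Q   A^T ] [ x     ]   [-c ]
  [ A    0  ] [ lambda ] = [ b ]

Solving the linear system:
  x*      = (0.773, -0.3617, 0.3191)
  lambda* = (-1.0638, -3.1489)
  f(x*)   = 4.2376

x* = (0.773, -0.3617, 0.3191), lambda* = (-1.0638, -3.1489)


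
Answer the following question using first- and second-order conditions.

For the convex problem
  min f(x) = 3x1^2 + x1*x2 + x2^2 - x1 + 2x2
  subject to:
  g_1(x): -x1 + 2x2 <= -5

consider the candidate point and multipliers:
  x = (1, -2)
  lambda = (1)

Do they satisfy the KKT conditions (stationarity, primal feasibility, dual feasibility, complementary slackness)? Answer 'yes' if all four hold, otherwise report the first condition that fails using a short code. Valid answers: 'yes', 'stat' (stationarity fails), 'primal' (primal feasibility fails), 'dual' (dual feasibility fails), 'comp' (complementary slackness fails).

Gradient of f: grad f(x) = Q x + c = (3, -1)
Constraint values g_i(x) = a_i^T x - b_i:
  g_1((1, -2)) = 0
Stationarity residual: grad f(x) + sum_i lambda_i a_i = (2, 1)
  -> stationarity FAILS
Primal feasibility (all g_i <= 0): OK
Dual feasibility (all lambda_i >= 0): OK
Complementary slackness (lambda_i * g_i(x) = 0 for all i): OK

Verdict: the first failing condition is stationarity -> stat.

stat


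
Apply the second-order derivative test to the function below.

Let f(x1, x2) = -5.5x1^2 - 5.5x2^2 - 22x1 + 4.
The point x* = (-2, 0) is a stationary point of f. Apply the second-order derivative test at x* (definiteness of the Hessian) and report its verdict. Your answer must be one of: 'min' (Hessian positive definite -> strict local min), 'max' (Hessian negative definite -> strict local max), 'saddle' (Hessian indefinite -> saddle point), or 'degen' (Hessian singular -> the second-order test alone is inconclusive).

Compute the Hessian H = grad^2 f:
  H = [[-11, 0], [0, -11]]
Verify stationarity: grad f(x*) = H x* + g = (0, 0).
Eigenvalues of H: -11, -11.
Both eigenvalues < 0, so H is negative definite -> x* is a strict local max.

max


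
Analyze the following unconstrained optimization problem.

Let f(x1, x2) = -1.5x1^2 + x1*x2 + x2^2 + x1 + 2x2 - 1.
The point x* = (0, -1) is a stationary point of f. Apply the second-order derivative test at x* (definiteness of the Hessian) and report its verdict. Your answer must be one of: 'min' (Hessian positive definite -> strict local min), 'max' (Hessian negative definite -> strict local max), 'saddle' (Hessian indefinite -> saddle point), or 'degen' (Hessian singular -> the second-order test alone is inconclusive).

Compute the Hessian H = grad^2 f:
  H = [[-3, 1], [1, 2]]
Verify stationarity: grad f(x*) = H x* + g = (0, 0).
Eigenvalues of H: -3.1926, 2.1926.
Eigenvalues have mixed signs, so H is indefinite -> x* is a saddle point.

saddle


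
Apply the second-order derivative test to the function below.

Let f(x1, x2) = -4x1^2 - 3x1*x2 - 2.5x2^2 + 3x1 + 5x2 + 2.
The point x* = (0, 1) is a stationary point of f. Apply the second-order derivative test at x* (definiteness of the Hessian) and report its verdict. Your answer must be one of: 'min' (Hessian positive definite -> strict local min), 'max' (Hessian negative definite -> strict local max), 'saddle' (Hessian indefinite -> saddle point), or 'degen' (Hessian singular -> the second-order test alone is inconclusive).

Compute the Hessian H = grad^2 f:
  H = [[-8, -3], [-3, -5]]
Verify stationarity: grad f(x*) = H x* + g = (0, 0).
Eigenvalues of H: -9.8541, -3.1459.
Both eigenvalues < 0, so H is negative definite -> x* is a strict local max.

max


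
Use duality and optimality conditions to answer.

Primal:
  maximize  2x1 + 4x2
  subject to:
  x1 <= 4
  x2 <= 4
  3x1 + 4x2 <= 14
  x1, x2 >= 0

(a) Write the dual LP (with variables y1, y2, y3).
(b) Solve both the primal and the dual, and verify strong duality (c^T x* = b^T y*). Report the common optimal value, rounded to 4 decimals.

The standard primal-dual pair for 'max c^T x s.t. A x <= b, x >= 0' is:
  Dual:  min b^T y  s.t.  A^T y >= c,  y >= 0.

So the dual LP is:
  minimize  4y1 + 4y2 + 14y3
  subject to:
    y1 + 3y3 >= 2
    y2 + 4y3 >= 4
    y1, y2, y3 >= 0

Solving the primal: x* = (0, 3.5).
  primal value c^T x* = 14.
Solving the dual: y* = (0, 0, 1).
  dual value b^T y* = 14.
Strong duality: c^T x* = b^T y*. Confirmed.

14


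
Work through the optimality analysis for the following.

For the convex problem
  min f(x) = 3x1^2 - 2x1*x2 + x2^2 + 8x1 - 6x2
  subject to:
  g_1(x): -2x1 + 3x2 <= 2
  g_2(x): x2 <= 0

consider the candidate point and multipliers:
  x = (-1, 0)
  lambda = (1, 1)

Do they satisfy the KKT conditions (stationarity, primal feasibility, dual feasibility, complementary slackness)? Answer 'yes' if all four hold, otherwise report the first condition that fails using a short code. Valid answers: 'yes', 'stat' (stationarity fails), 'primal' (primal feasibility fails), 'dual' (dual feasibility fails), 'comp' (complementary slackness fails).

Gradient of f: grad f(x) = Q x + c = (2, -4)
Constraint values g_i(x) = a_i^T x - b_i:
  g_1((-1, 0)) = 0
  g_2((-1, 0)) = 0
Stationarity residual: grad f(x) + sum_i lambda_i a_i = (0, 0)
  -> stationarity OK
Primal feasibility (all g_i <= 0): OK
Dual feasibility (all lambda_i >= 0): OK
Complementary slackness (lambda_i * g_i(x) = 0 for all i): OK

Verdict: yes, KKT holds.

yes


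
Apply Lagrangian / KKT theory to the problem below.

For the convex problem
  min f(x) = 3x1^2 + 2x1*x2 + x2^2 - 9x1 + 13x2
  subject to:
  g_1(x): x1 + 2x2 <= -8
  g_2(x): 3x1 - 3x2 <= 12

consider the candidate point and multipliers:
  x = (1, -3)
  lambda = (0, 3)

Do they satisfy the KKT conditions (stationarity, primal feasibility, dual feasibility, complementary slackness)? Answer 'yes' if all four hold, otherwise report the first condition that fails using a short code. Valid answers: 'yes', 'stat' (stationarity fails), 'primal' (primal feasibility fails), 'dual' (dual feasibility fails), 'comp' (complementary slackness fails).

Gradient of f: grad f(x) = Q x + c = (-9, 9)
Constraint values g_i(x) = a_i^T x - b_i:
  g_1((1, -3)) = 3
  g_2((1, -3)) = 0
Stationarity residual: grad f(x) + sum_i lambda_i a_i = (0, 0)
  -> stationarity OK
Primal feasibility (all g_i <= 0): FAILS
Dual feasibility (all lambda_i >= 0): OK
Complementary slackness (lambda_i * g_i(x) = 0 for all i): OK

Verdict: the first failing condition is primal_feasibility -> primal.

primal


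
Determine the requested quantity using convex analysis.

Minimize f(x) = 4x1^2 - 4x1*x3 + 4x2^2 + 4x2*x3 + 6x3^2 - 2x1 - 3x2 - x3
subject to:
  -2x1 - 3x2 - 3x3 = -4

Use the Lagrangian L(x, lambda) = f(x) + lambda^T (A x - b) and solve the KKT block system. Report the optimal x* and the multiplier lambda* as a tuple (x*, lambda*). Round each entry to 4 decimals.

Form the Lagrangian:
  L(x, lambda) = (1/2) x^T Q x + c^T x + lambda^T (A x - b)
Stationarity (grad_x L = 0): Q x + c + A^T lambda = 0.
Primal feasibility: A x = b.

This gives the KKT block system:
  [ Q   A^T ] [ x     ]   [-c ]
  [ A    0  ] [ lambda ] = [ b ]

Solving the linear system:
  x*      = (0.6558, 0.5455, 0.3506)
  lambda* = (0.9221)
  f(x*)   = 0.1948

x* = (0.6558, 0.5455, 0.3506), lambda* = (0.9221)


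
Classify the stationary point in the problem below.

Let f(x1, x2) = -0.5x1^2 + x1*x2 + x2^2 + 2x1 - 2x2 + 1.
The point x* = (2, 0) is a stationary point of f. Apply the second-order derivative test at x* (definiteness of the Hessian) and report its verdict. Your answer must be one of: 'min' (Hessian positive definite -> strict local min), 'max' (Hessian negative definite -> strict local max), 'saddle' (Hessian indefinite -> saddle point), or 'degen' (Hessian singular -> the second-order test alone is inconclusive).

Compute the Hessian H = grad^2 f:
  H = [[-1, 1], [1, 2]]
Verify stationarity: grad f(x*) = H x* + g = (0, 0).
Eigenvalues of H: -1.3028, 2.3028.
Eigenvalues have mixed signs, so H is indefinite -> x* is a saddle point.

saddle


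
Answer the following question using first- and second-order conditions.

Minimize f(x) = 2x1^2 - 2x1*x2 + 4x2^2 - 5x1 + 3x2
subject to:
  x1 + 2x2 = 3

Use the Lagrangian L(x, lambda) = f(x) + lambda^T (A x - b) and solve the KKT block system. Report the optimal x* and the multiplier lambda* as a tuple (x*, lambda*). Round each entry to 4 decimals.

Form the Lagrangian:
  L(x, lambda) = (1/2) x^T Q x + c^T x + lambda^T (A x - b)
Stationarity (grad_x L = 0): Q x + c + A^T lambda = 0.
Primal feasibility: A x = b.

This gives the KKT block system:
  [ Q   A^T ] [ x     ]   [-c ]
  [ A    0  ] [ lambda ] = [ b ]

Solving the linear system:
  x*      = (1.9375, 0.5313)
  lambda* = (-1.6875)
  f(x*)   = -1.5156

x* = (1.9375, 0.5313), lambda* = (-1.6875)


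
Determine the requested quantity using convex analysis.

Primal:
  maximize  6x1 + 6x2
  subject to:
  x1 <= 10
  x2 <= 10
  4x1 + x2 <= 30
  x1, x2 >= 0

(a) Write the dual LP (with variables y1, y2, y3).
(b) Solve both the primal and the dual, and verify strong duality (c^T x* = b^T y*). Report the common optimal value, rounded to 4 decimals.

The standard primal-dual pair for 'max c^T x s.t. A x <= b, x >= 0' is:
  Dual:  min b^T y  s.t.  A^T y >= c,  y >= 0.

So the dual LP is:
  minimize  10y1 + 10y2 + 30y3
  subject to:
    y1 + 4y3 >= 6
    y2 + y3 >= 6
    y1, y2, y3 >= 0

Solving the primal: x* = (5, 10).
  primal value c^T x* = 90.
Solving the dual: y* = (0, 4.5, 1.5).
  dual value b^T y* = 90.
Strong duality: c^T x* = b^T y*. Confirmed.

90


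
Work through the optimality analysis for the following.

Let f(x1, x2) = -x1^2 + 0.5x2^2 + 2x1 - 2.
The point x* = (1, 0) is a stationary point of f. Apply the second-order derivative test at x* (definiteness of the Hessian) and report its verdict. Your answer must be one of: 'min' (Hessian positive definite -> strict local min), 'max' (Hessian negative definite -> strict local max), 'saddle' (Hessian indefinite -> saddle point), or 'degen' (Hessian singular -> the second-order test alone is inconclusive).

Compute the Hessian H = grad^2 f:
  H = [[-2, 0], [0, 1]]
Verify stationarity: grad f(x*) = H x* + g = (0, 0).
Eigenvalues of H: -2, 1.
Eigenvalues have mixed signs, so H is indefinite -> x* is a saddle point.

saddle


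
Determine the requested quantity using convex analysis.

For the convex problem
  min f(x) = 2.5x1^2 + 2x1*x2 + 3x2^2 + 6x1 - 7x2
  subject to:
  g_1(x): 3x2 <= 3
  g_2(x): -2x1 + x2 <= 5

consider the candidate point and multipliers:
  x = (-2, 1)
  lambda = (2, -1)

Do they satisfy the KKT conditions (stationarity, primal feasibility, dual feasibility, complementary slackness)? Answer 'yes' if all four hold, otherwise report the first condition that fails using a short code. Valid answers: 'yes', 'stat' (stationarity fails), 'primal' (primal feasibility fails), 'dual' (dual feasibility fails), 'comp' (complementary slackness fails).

Gradient of f: grad f(x) = Q x + c = (-2, -5)
Constraint values g_i(x) = a_i^T x - b_i:
  g_1((-2, 1)) = 0
  g_2((-2, 1)) = 0
Stationarity residual: grad f(x) + sum_i lambda_i a_i = (0, 0)
  -> stationarity OK
Primal feasibility (all g_i <= 0): OK
Dual feasibility (all lambda_i >= 0): FAILS
Complementary slackness (lambda_i * g_i(x) = 0 for all i): OK

Verdict: the first failing condition is dual_feasibility -> dual.

dual


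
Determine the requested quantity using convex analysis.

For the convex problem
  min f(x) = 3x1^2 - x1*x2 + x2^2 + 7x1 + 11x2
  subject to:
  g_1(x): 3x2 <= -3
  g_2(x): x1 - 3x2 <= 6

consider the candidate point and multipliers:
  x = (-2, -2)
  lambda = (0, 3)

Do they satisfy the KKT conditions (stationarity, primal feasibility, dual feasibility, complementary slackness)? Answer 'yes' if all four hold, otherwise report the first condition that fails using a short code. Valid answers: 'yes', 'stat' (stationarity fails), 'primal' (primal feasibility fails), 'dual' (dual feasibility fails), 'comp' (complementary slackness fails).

Gradient of f: grad f(x) = Q x + c = (-3, 9)
Constraint values g_i(x) = a_i^T x - b_i:
  g_1((-2, -2)) = -3
  g_2((-2, -2)) = -2
Stationarity residual: grad f(x) + sum_i lambda_i a_i = (0, 0)
  -> stationarity OK
Primal feasibility (all g_i <= 0): OK
Dual feasibility (all lambda_i >= 0): OK
Complementary slackness (lambda_i * g_i(x) = 0 for all i): FAILS

Verdict: the first failing condition is complementary_slackness -> comp.

comp


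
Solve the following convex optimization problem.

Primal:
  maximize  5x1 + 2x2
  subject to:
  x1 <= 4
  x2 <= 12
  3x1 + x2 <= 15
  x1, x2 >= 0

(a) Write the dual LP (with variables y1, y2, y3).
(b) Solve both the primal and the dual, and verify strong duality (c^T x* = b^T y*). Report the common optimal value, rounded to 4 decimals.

The standard primal-dual pair for 'max c^T x s.t. A x <= b, x >= 0' is:
  Dual:  min b^T y  s.t.  A^T y >= c,  y >= 0.

So the dual LP is:
  minimize  4y1 + 12y2 + 15y3
  subject to:
    y1 + 3y3 >= 5
    y2 + y3 >= 2
    y1, y2, y3 >= 0

Solving the primal: x* = (1, 12).
  primal value c^T x* = 29.
Solving the dual: y* = (0, 0.3333, 1.6667).
  dual value b^T y* = 29.
Strong duality: c^T x* = b^T y*. Confirmed.

29


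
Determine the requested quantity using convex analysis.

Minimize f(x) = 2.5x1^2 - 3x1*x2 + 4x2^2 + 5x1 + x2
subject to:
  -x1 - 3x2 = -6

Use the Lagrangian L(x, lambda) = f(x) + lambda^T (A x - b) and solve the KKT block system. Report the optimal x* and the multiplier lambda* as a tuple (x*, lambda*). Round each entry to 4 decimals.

Form the Lagrangian:
  L(x, lambda) = (1/2) x^T Q x + c^T x + lambda^T (A x - b)
Stationarity (grad_x L = 0): Q x + c + A^T lambda = 0.
Primal feasibility: A x = b.

This gives the KKT block system:
  [ Q   A^T ] [ x     ]   [-c ]
  [ A    0  ] [ lambda ] = [ b ]

Solving the linear system:
  x*      = (0.8451, 1.7183)
  lambda* = (4.0704)
  f(x*)   = 15.1831

x* = (0.8451, 1.7183), lambda* = (4.0704)


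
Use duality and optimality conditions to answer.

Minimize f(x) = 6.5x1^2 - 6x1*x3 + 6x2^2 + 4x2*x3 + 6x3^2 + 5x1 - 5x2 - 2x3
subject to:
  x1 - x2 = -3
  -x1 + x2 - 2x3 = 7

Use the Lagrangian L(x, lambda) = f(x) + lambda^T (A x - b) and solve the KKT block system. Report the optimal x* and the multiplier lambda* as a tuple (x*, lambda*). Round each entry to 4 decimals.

Form the Lagrangian:
  L(x, lambda) = (1/2) x^T Q x + c^T x + lambda^T (A x - b)
Stationarity (grad_x L = 0): Q x + c + A^T lambda = 0.
Primal feasibility: A x = b.

This gives the KKT block system:
  [ Q   A^T ] [ x     ]   [-c ]
  [ A    0  ] [ lambda ] = [ b ]

Solving the linear system:
  x*      = (-1.6, 1.4, -2)
  lambda* = (-1.6, -5.4)
  f(x*)   = 11

x* = (-1.6, 1.4, -2), lambda* = (-1.6, -5.4)


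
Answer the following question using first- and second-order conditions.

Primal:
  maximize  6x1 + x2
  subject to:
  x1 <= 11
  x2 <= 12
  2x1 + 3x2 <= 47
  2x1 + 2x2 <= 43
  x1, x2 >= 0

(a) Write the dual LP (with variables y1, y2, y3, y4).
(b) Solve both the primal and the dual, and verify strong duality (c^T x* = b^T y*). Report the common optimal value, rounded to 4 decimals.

The standard primal-dual pair for 'max c^T x s.t. A x <= b, x >= 0' is:
  Dual:  min b^T y  s.t.  A^T y >= c,  y >= 0.

So the dual LP is:
  minimize  11y1 + 12y2 + 47y3 + 43y4
  subject to:
    y1 + 2y3 + 2y4 >= 6
    y2 + 3y3 + 2y4 >= 1
    y1, y2, y3, y4 >= 0

Solving the primal: x* = (11, 8.3333).
  primal value c^T x* = 74.3333.
Solving the dual: y* = (5.3333, 0, 0.3333, 0).
  dual value b^T y* = 74.3333.
Strong duality: c^T x* = b^T y*. Confirmed.

74.3333


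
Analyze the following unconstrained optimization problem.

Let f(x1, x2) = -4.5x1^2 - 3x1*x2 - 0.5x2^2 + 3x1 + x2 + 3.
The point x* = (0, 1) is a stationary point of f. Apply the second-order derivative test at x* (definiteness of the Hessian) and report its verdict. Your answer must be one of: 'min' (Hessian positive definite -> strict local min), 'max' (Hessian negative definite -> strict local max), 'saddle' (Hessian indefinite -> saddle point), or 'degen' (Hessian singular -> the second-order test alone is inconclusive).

Compute the Hessian H = grad^2 f:
  H = [[-9, -3], [-3, -1]]
Verify stationarity: grad f(x*) = H x* + g = (0, 0).
Eigenvalues of H: -10, 0.
H has a zero eigenvalue (singular; negative semidefinite but not definite), so H is neither positive definite, negative definite, nor indefinite. The second-order test alone is inconclusive -> degen.
(Indeed, f is constant along the null direction of H through x*, so x* is not a strict local extremum.)

degen


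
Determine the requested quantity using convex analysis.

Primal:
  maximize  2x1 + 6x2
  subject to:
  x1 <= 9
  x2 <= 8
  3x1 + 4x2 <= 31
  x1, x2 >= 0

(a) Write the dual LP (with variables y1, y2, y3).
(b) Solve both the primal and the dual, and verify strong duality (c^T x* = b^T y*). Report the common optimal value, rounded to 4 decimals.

The standard primal-dual pair for 'max c^T x s.t. A x <= b, x >= 0' is:
  Dual:  min b^T y  s.t.  A^T y >= c,  y >= 0.

So the dual LP is:
  minimize  9y1 + 8y2 + 31y3
  subject to:
    y1 + 3y3 >= 2
    y2 + 4y3 >= 6
    y1, y2, y3 >= 0

Solving the primal: x* = (0, 7.75).
  primal value c^T x* = 46.5.
Solving the dual: y* = (0, 0, 1.5).
  dual value b^T y* = 46.5.
Strong duality: c^T x* = b^T y*. Confirmed.

46.5


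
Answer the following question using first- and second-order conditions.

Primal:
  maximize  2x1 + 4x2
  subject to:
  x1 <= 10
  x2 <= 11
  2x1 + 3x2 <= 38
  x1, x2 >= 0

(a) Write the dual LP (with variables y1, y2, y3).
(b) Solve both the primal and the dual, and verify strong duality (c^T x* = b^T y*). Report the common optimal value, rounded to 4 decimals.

The standard primal-dual pair for 'max c^T x s.t. A x <= b, x >= 0' is:
  Dual:  min b^T y  s.t.  A^T y >= c,  y >= 0.

So the dual LP is:
  minimize  10y1 + 11y2 + 38y3
  subject to:
    y1 + 2y3 >= 2
    y2 + 3y3 >= 4
    y1, y2, y3 >= 0

Solving the primal: x* = (2.5, 11).
  primal value c^T x* = 49.
Solving the dual: y* = (0, 1, 1).
  dual value b^T y* = 49.
Strong duality: c^T x* = b^T y*. Confirmed.

49


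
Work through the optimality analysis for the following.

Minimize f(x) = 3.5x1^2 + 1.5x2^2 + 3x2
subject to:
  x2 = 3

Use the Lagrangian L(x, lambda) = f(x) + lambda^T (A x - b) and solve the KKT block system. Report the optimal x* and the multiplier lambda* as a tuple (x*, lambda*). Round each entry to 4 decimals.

Form the Lagrangian:
  L(x, lambda) = (1/2) x^T Q x + c^T x + lambda^T (A x - b)
Stationarity (grad_x L = 0): Q x + c + A^T lambda = 0.
Primal feasibility: A x = b.

This gives the KKT block system:
  [ Q   A^T ] [ x     ]   [-c ]
  [ A    0  ] [ lambda ] = [ b ]

Solving the linear system:
  x*      = (0, 3)
  lambda* = (-12)
  f(x*)   = 22.5

x* = (0, 3), lambda* = (-12)


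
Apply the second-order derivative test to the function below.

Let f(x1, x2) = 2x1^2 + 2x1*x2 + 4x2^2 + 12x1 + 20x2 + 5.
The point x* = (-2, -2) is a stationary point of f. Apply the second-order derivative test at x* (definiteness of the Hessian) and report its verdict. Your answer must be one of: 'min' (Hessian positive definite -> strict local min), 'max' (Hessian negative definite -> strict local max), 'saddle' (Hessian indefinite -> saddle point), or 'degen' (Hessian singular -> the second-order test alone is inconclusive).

Compute the Hessian H = grad^2 f:
  H = [[4, 2], [2, 8]]
Verify stationarity: grad f(x*) = H x* + g = (0, 0).
Eigenvalues of H: 3.1716, 8.8284.
Both eigenvalues > 0, so H is positive definite -> x* is a strict local min.

min


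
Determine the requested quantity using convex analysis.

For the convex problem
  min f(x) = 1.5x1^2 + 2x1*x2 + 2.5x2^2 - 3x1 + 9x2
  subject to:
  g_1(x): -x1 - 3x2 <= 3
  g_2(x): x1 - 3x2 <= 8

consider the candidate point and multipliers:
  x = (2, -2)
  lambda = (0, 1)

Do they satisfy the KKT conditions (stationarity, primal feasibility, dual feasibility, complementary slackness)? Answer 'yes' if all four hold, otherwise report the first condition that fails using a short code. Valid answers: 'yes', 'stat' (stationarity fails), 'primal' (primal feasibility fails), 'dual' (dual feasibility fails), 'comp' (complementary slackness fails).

Gradient of f: grad f(x) = Q x + c = (-1, 3)
Constraint values g_i(x) = a_i^T x - b_i:
  g_1((2, -2)) = 1
  g_2((2, -2)) = 0
Stationarity residual: grad f(x) + sum_i lambda_i a_i = (0, 0)
  -> stationarity OK
Primal feasibility (all g_i <= 0): FAILS
Dual feasibility (all lambda_i >= 0): OK
Complementary slackness (lambda_i * g_i(x) = 0 for all i): OK

Verdict: the first failing condition is primal_feasibility -> primal.

primal
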